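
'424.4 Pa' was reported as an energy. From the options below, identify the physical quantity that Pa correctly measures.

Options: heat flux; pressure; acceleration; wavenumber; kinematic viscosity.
pressure

energy should have units dimensionally equivalent to kg * m^2 / s^2 (e.g. J).
The given unit 'Pa' reduces to kg / (m * s^2). Of the listed options, that is the dimensionality of pressure.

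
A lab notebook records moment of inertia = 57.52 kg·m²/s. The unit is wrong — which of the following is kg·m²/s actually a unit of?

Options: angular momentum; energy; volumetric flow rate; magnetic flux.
angular momentum

moment of inertia should have units dimensionally equivalent to kg * m^2 (e.g. kg·m²).
The given unit 'kg·m²/s' reduces to kg * m^2 / s. Of the listed options, that is the dimensionality of angular momentum.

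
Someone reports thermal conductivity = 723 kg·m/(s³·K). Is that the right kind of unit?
Yes

thermal conductivity has SI base units: kg * m / (s^3 * K)
kg·m/(s³·K) reduces to the same SI base units, so it is a valid unit for thermal conductivity.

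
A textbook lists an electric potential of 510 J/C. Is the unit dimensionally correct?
Yes

electric potential has SI base units: kg * m^2 / (A * s^3)
J/C reduces to the same SI base units, so it is a valid unit for electric potential.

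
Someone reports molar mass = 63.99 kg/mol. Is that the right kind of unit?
Yes

molar mass has SI base units: kg / mol
kg/mol reduces to the same SI base units, so it is a valid unit for molar mass.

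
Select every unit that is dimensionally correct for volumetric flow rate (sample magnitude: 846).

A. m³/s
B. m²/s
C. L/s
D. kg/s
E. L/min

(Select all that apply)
A, C, E

volumetric flow rate has SI base units: m^3 / s

Checking each option against m^3 / s:
  A. m³/s: ✓ matches
  B. m²/s: ✗ does not match
  C. L/s: ✓ matches
  D. kg/s: ✗ does not match
  E. L/min: ✓ matches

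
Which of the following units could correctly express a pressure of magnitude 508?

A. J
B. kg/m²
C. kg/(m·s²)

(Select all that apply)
C

pressure has SI base units: kg / (m * s^2)

Checking each option against kg / (m * s^2):
  A. J: ✗ does not match
  B. kg/m²: ✗ does not match
  C. kg/(m·s²): ✓ matches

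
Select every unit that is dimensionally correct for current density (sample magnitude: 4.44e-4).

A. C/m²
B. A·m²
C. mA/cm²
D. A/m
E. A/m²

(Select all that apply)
C, E

current density has SI base units: A / m^2

Checking each option against A / m^2:
  A. C/m²: ✗ does not match
  B. A·m²: ✗ does not match
  C. mA/cm²: ✓ matches
  D. A/m: ✗ does not match
  E. A/m²: ✓ matches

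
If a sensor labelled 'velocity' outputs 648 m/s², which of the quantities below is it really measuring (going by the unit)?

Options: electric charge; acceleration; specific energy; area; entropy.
acceleration

velocity should have units dimensionally equivalent to m / s (e.g. m/s).
The given unit 'm/s²' reduces to m / s^2. Of the listed options, that is the dimensionality of acceleration.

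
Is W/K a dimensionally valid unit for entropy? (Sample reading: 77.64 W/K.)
No

entropy has SI base units: kg * m^2 / (s^2 * K)
W/K does NOT reduce to kg * m^2 / (s^2 * K); a valid unit for entropy would be e.g. J/K.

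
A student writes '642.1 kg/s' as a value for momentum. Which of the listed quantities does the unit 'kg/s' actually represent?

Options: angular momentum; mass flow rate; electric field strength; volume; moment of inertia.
mass flow rate

momentum should have units dimensionally equivalent to kg * m / s (e.g. kg·m/s).
The given unit 'kg/s' reduces to kg / s. Of the listed options, that is the dimensionality of mass flow rate.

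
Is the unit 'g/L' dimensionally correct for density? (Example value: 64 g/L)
Yes

density has SI base units: kg / m^3
g/L reduces to the same SI base units, so it is a valid unit for density.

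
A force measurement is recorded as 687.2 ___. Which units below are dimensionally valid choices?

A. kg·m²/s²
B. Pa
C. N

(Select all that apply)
C

force has SI base units: kg * m / s^2

Checking each option against kg * m / s^2:
  A. kg·m²/s²: ✗ does not match
  B. Pa: ✗ does not match
  C. N: ✓ matches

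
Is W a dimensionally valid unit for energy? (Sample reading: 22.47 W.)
No

energy has SI base units: kg * m^2 / s^2
W does NOT reduce to kg * m^2 / s^2; a valid unit for energy would be e.g. J.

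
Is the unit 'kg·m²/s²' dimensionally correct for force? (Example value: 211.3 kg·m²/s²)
No

force has SI base units: kg * m / s^2
kg·m²/s² does NOT reduce to kg * m / s^2; a valid unit for force would be e.g. N.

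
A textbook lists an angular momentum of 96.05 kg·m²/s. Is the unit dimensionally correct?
Yes

angular momentum has SI base units: kg * m^2 / s
kg·m²/s reduces to the same SI base units, so it is a valid unit for angular momentum.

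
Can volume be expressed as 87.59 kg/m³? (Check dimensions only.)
No

volume has SI base units: m^3
kg/m³ does NOT reduce to m^3; a valid unit for volume would be e.g. m³.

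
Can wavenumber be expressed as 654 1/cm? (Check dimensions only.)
Yes

wavenumber has SI base units: 1 / m
1/cm reduces to the same SI base units, so it is a valid unit for wavenumber.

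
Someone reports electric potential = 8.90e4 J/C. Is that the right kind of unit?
Yes

electric potential has SI base units: kg * m^2 / (A * s^3)
J/C reduces to the same SI base units, so it is a valid unit for electric potential.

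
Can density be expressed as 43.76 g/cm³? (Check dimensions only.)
Yes

density has SI base units: kg / m^3
g/cm³ reduces to the same SI base units, so it is a valid unit for density.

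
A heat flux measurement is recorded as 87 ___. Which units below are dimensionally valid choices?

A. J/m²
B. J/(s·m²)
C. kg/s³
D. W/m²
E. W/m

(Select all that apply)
B, C, D

heat flux has SI base units: kg / s^3

Checking each option against kg / s^3:
  A. J/m²: ✗ does not match
  B. J/(s·m²): ✓ matches
  C. kg/s³: ✓ matches
  D. W/m²: ✓ matches
  E. W/m: ✗ does not match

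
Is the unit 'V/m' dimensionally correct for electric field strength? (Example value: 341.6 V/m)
Yes

electric field strength has SI base units: kg * m / (A * s^3)
V/m reduces to the same SI base units, so it is a valid unit for electric field strength.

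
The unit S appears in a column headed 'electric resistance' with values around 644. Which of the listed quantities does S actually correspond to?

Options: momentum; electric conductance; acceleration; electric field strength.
electric conductance

electric resistance should have units dimensionally equivalent to kg * m^2 / (A^2 * s^3) (e.g. Ω).
The given unit 'S' reduces to A^2 * s^3 / (kg * m^2). Of the listed options, that is the dimensionality of electric conductance.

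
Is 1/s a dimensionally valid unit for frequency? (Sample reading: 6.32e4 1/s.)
Yes

frequency has SI base units: 1 / s
1/s reduces to the same SI base units, so it is a valid unit for frequency.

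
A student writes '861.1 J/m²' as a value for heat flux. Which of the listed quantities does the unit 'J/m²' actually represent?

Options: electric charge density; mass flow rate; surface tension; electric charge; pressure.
surface tension

heat flux should have units dimensionally equivalent to kg / s^3 (e.g. W/m²).
The given unit 'J/m²' reduces to kg / s^2. Of the listed options, that is the dimensionality of surface tension.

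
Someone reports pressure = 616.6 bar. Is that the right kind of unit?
Yes

pressure has SI base units: kg / (m * s^2)
bar reduces to the same SI base units, so it is a valid unit for pressure.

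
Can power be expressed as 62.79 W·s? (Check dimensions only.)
No

power has SI base units: kg * m^2 / s^3
W·s does NOT reduce to kg * m^2 / s^3; a valid unit for power would be e.g. W.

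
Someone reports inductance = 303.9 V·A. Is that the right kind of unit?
No

inductance has SI base units: kg * m^2 / (A^2 * s^2)
V·A does NOT reduce to kg * m^2 / (A^2 * s^2); a valid unit for inductance would be e.g. H.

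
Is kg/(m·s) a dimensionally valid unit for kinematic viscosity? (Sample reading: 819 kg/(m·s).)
No

kinematic viscosity has SI base units: m^2 / s
kg/(m·s) does NOT reduce to m^2 / s; a valid unit for kinematic viscosity would be e.g. m²/s.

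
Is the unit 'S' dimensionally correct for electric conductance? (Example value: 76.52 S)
Yes

electric conductance has SI base units: A^2 * s^3 / (kg * m^2)
S reduces to the same SI base units, so it is a valid unit for electric conductance.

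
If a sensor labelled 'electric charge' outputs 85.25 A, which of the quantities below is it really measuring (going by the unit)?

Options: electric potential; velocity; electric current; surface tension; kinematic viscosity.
electric current

electric charge should have units dimensionally equivalent to A * s (e.g. C).
The given unit 'A' reduces to A. Of the listed options, that is the dimensionality of electric current.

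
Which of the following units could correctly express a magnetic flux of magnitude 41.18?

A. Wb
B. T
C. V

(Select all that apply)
A

magnetic flux has SI base units: kg * m^2 / (A * s^2)

Checking each option against kg * m^2 / (A * s^2):
  A. Wb: ✓ matches
  B. T: ✗ does not match
  C. V: ✗ does not match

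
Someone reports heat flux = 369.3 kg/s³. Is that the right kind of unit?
Yes

heat flux has SI base units: kg / s^3
kg/s³ reduces to the same SI base units, so it is a valid unit for heat flux.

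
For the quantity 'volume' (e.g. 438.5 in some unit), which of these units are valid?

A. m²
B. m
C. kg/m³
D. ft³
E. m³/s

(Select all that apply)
D

volume has SI base units: m^3

Checking each option against m^3:
  A. m²: ✗ does not match
  B. m: ✗ does not match
  C. kg/m³: ✗ does not match
  D. ft³: ✓ matches
  E. m³/s: ✗ does not match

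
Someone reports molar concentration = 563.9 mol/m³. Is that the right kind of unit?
Yes

molar concentration has SI base units: mol / m^3
mol/m³ reduces to the same SI base units, so it is a valid unit for molar concentration.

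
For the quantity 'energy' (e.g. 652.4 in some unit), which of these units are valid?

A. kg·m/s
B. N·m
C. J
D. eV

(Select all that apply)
B, C, D

energy has SI base units: kg * m^2 / s^2

Checking each option against kg * m^2 / s^2:
  A. kg·m/s: ✗ does not match
  B. N·m: ✓ matches
  C. J: ✓ matches
  D. eV: ✓ matches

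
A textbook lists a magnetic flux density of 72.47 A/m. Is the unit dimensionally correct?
No

magnetic flux density has SI base units: kg / (A * s^2)
A/m does NOT reduce to kg / (A * s^2); a valid unit for magnetic flux density would be e.g. T.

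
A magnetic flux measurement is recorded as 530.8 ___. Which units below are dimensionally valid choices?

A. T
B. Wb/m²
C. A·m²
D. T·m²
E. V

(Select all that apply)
D

magnetic flux has SI base units: kg * m^2 / (A * s^2)

Checking each option against kg * m^2 / (A * s^2):
  A. T: ✗ does not match
  B. Wb/m²: ✗ does not match
  C. A·m²: ✗ does not match
  D. T·m²: ✓ matches
  E. V: ✗ does not match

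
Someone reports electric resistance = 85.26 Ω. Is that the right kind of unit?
Yes

electric resistance has SI base units: kg * m^2 / (A^2 * s^3)
Ω reduces to the same SI base units, so it is a valid unit for electric resistance.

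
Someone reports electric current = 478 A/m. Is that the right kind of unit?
No

electric current has SI base units: A
A/m does NOT reduce to A; a valid unit for electric current would be e.g. A.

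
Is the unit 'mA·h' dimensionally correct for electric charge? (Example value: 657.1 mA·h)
Yes

electric charge has SI base units: A * s
mA·h reduces to the same SI base units, so it is a valid unit for electric charge.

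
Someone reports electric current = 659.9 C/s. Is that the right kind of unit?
Yes

electric current has SI base units: A
C/s reduces to the same SI base units, so it is a valid unit for electric current.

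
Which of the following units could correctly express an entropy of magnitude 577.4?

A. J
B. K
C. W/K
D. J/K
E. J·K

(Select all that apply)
D

entropy has SI base units: kg * m^2 / (s^2 * K)

Checking each option against kg * m^2 / (s^2 * K):
  A. J: ✗ does not match
  B. K: ✗ does not match
  C. W/K: ✗ does not match
  D. J/K: ✓ matches
  E. J·K: ✗ does not match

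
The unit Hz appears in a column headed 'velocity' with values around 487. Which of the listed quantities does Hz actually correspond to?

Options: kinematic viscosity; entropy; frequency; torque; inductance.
frequency

velocity should have units dimensionally equivalent to m / s (e.g. m/s).
The given unit 'Hz' reduces to 1 / s. Of the listed options, that is the dimensionality of frequency.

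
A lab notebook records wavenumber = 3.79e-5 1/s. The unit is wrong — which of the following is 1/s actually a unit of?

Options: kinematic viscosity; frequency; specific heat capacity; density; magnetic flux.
frequency

wavenumber should have units dimensionally equivalent to 1 / m (e.g. 1/m).
The given unit '1/s' reduces to 1 / s. Of the listed options, that is the dimensionality of frequency.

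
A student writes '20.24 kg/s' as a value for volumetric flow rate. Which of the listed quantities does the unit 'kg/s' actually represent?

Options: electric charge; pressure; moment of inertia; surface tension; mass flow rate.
mass flow rate

volumetric flow rate should have units dimensionally equivalent to m^3 / s (e.g. m³/s).
The given unit 'kg/s' reduces to kg / s. Of the listed options, that is the dimensionality of mass flow rate.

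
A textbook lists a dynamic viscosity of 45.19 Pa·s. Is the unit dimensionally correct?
Yes

dynamic viscosity has SI base units: kg / (m * s)
Pa·s reduces to the same SI base units, so it is a valid unit for dynamic viscosity.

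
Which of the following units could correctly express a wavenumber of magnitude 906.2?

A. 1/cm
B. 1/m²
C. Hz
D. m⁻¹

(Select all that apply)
A, D

wavenumber has SI base units: 1 / m

Checking each option against 1 / m:
  A. 1/cm: ✓ matches
  B. 1/m²: ✗ does not match
  C. Hz: ✗ does not match
  D. m⁻¹: ✓ matches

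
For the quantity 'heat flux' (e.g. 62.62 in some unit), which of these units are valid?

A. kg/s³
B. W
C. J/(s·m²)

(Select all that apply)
A, C

heat flux has SI base units: kg / s^3

Checking each option against kg / s^3:
  A. kg/s³: ✓ matches
  B. W: ✗ does not match
  C. J/(s·m²): ✓ matches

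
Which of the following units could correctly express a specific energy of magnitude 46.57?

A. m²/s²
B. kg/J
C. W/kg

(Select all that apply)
A

specific energy has SI base units: m^2 / s^2

Checking each option against m^2 / s^2:
  A. m²/s²: ✓ matches
  B. kg/J: ✗ does not match
  C. W/kg: ✗ does not match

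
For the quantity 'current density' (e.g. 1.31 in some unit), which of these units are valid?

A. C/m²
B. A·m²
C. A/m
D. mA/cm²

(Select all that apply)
D

current density has SI base units: A / m^2

Checking each option against A / m^2:
  A. C/m²: ✗ does not match
  B. A·m²: ✗ does not match
  C. A/m: ✗ does not match
  D. mA/cm²: ✓ matches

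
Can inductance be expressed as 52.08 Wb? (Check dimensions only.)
No

inductance has SI base units: kg * m^2 / (A^2 * s^2)
Wb does NOT reduce to kg * m^2 / (A^2 * s^2); a valid unit for inductance would be e.g. H.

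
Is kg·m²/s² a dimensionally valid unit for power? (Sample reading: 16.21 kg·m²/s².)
No

power has SI base units: kg * m^2 / s^3
kg·m²/s² does NOT reduce to kg * m^2 / s^3; a valid unit for power would be e.g. W.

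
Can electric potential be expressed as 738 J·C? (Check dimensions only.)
No

electric potential has SI base units: kg * m^2 / (A * s^3)
J·C does NOT reduce to kg * m^2 / (A * s^3); a valid unit for electric potential would be e.g. V.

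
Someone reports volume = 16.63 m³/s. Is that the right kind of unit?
No

volume has SI base units: m^3
m³/s does NOT reduce to m^3; a valid unit for volume would be e.g. m³.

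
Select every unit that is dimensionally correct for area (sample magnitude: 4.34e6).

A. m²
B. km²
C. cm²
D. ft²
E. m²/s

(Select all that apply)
A, B, C, D

area has SI base units: m^2

Checking each option against m^2:
  A. m²: ✓ matches
  B. km²: ✓ matches
  C. cm²: ✓ matches
  D. ft²: ✓ matches
  E. m²/s: ✗ does not match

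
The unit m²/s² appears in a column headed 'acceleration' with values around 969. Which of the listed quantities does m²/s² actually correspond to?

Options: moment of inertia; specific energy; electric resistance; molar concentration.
specific energy

acceleration should have units dimensionally equivalent to m / s^2 (e.g. m/s²).
The given unit 'm²/s²' reduces to m^2 / s^2. Of the listed options, that is the dimensionality of specific energy.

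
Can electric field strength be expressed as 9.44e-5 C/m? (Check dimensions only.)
No

electric field strength has SI base units: kg * m / (A * s^3)
C/m does NOT reduce to kg * m / (A * s^3); a valid unit for electric field strength would be e.g. V/m.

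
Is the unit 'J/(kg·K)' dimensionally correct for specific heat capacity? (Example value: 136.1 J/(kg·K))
Yes

specific heat capacity has SI base units: m^2 / (s^2 * K)
J/(kg·K) reduces to the same SI base units, so it is a valid unit for specific heat capacity.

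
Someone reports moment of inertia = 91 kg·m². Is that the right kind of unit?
Yes

moment of inertia has SI base units: kg * m^2
kg·m² reduces to the same SI base units, so it is a valid unit for moment of inertia.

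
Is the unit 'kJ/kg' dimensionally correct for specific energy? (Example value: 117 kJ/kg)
Yes

specific energy has SI base units: m^2 / s^2
kJ/kg reduces to the same SI base units, so it is a valid unit for specific energy.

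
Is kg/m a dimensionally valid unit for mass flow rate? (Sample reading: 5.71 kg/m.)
No

mass flow rate has SI base units: kg / s
kg/m does NOT reduce to kg / s; a valid unit for mass flow rate would be e.g. kg/s.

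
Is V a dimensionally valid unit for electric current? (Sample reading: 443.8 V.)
No

electric current has SI base units: A
V does NOT reduce to A; a valid unit for electric current would be e.g. A.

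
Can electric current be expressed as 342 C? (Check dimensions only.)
No

electric current has SI base units: A
C does NOT reduce to A; a valid unit for electric current would be e.g. A.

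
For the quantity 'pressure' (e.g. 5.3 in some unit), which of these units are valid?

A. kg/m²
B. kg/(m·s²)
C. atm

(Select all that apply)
B, C

pressure has SI base units: kg / (m * s^2)

Checking each option against kg / (m * s^2):
  A. kg/m²: ✗ does not match
  B. kg/(m·s²): ✓ matches
  C. atm: ✓ matches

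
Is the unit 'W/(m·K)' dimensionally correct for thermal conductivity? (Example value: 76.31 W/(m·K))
Yes

thermal conductivity has SI base units: kg * m / (s^3 * K)
W/(m·K) reduces to the same SI base units, so it is a valid unit for thermal conductivity.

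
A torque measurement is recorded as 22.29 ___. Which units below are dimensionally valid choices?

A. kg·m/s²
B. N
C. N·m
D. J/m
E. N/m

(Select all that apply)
C

torque has SI base units: kg * m^2 / s^2

Checking each option against kg * m^2 / s^2:
  A. kg·m/s²: ✗ does not match
  B. N: ✗ does not match
  C. N·m: ✓ matches
  D. J/m: ✗ does not match
  E. N/m: ✗ does not match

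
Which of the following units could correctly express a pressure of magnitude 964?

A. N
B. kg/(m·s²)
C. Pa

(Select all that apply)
B, C

pressure has SI base units: kg / (m * s^2)

Checking each option against kg / (m * s^2):
  A. N: ✗ does not match
  B. kg/(m·s²): ✓ matches
  C. Pa: ✓ matches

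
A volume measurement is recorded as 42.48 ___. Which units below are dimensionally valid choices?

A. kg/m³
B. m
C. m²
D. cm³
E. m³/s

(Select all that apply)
D

volume has SI base units: m^3

Checking each option against m^3:
  A. kg/m³: ✗ does not match
  B. m: ✗ does not match
  C. m²: ✗ does not match
  D. cm³: ✓ matches
  E. m³/s: ✗ does not match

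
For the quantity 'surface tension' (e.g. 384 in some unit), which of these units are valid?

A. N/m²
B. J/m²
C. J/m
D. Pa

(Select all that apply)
B

surface tension has SI base units: kg / s^2

Checking each option against kg / s^2:
  A. N/m²: ✗ does not match
  B. J/m²: ✓ matches
  C. J/m: ✗ does not match
  D. Pa: ✗ does not match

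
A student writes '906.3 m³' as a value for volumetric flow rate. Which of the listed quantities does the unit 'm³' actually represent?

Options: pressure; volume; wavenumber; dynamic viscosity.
volume

volumetric flow rate should have units dimensionally equivalent to m^3 / s (e.g. m³/s).
The given unit 'm³' reduces to m^3. Of the listed options, that is the dimensionality of volume.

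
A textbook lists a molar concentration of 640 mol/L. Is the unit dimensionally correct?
Yes

molar concentration has SI base units: mol / m^3
mol/L reduces to the same SI base units, so it is a valid unit for molar concentration.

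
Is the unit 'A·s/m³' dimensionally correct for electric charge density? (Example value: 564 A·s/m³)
Yes

electric charge density has SI base units: A * s / m^3
A·s/m³ reduces to the same SI base units, so it is a valid unit for electric charge density.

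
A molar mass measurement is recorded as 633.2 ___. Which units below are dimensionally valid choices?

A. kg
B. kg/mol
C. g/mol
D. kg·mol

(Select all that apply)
B, C

molar mass has SI base units: kg / mol

Checking each option against kg / mol:
  A. kg: ✗ does not match
  B. kg/mol: ✓ matches
  C. g/mol: ✓ matches
  D. kg·mol: ✗ does not match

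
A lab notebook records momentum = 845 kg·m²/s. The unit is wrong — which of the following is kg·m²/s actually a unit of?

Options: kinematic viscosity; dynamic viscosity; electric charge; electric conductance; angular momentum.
angular momentum

momentum should have units dimensionally equivalent to kg * m / s (e.g. kg·m/s).
The given unit 'kg·m²/s' reduces to kg * m^2 / s. Of the listed options, that is the dimensionality of angular momentum.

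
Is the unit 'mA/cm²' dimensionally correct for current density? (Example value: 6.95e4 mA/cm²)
Yes

current density has SI base units: A / m^2
mA/cm² reduces to the same SI base units, so it is a valid unit for current density.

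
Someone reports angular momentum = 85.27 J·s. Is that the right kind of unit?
Yes

angular momentum has SI base units: kg * m^2 / s
J·s reduces to the same SI base units, so it is a valid unit for angular momentum.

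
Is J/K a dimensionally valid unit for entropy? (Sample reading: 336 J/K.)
Yes

entropy has SI base units: kg * m^2 / (s^2 * K)
J/K reduces to the same SI base units, so it is a valid unit for entropy.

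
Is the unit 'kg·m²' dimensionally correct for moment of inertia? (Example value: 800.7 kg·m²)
Yes

moment of inertia has SI base units: kg * m^2
kg·m² reduces to the same SI base units, so it is a valid unit for moment of inertia.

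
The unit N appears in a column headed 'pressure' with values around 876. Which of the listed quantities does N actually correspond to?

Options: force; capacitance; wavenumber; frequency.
force

pressure should have units dimensionally equivalent to kg / (m * s^2) (e.g. Pa).
The given unit 'N' reduces to kg * m / s^2. Of the listed options, that is the dimensionality of force.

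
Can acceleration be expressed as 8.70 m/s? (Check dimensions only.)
No

acceleration has SI base units: m / s^2
m/s does NOT reduce to m / s^2; a valid unit for acceleration would be e.g. m/s².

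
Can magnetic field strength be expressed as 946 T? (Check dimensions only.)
No

magnetic field strength has SI base units: A / m
T does NOT reduce to A / m; a valid unit for magnetic field strength would be e.g. A/m.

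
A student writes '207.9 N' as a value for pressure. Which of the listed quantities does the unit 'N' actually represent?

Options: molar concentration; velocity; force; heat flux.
force

pressure should have units dimensionally equivalent to kg / (m * s^2) (e.g. Pa).
The given unit 'N' reduces to kg * m / s^2. Of the listed options, that is the dimensionality of force.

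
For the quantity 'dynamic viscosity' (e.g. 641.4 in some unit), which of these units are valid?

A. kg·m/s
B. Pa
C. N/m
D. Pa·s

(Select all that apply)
D

dynamic viscosity has SI base units: kg / (m * s)

Checking each option against kg / (m * s):
  A. kg·m/s: ✗ does not match
  B. Pa: ✗ does not match
  C. N/m: ✗ does not match
  D. Pa·s: ✓ matches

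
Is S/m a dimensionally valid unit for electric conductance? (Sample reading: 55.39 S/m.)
No

electric conductance has SI base units: A^2 * s^3 / (kg * m^2)
S/m does NOT reduce to A^2 * s^3 / (kg * m^2); a valid unit for electric conductance would be e.g. S.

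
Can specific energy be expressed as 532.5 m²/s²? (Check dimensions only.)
Yes

specific energy has SI base units: m^2 / s^2
m²/s² reduces to the same SI base units, so it is a valid unit for specific energy.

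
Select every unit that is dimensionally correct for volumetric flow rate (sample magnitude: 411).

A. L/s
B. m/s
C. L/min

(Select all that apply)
A, C

volumetric flow rate has SI base units: m^3 / s

Checking each option against m^3 / s:
  A. L/s: ✓ matches
  B. m/s: ✗ does not match
  C. L/min: ✓ matches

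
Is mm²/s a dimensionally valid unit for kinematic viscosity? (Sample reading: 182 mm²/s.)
Yes

kinematic viscosity has SI base units: m^2 / s
mm²/s reduces to the same SI base units, so it is a valid unit for kinematic viscosity.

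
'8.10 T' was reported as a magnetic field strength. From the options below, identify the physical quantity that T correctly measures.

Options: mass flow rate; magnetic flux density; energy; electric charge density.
magnetic flux density

magnetic field strength should have units dimensionally equivalent to A / m (e.g. A/m).
The given unit 'T' reduces to kg / (A * s^2). Of the listed options, that is the dimensionality of magnetic flux density.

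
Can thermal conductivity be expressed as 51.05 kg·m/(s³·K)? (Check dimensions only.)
Yes

thermal conductivity has SI base units: kg * m / (s^3 * K)
kg·m/(s³·K) reduces to the same SI base units, so it is a valid unit for thermal conductivity.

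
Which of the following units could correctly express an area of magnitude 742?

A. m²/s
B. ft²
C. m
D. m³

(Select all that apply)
B

area has SI base units: m^2

Checking each option against m^2:
  A. m²/s: ✗ does not match
  B. ft²: ✓ matches
  C. m: ✗ does not match
  D. m³: ✗ does not match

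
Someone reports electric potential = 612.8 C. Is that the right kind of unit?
No

electric potential has SI base units: kg * m^2 / (A * s^3)
C does NOT reduce to kg * m^2 / (A * s^3); a valid unit for electric potential would be e.g. V.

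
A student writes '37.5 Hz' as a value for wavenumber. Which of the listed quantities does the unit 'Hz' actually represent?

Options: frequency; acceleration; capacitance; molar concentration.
frequency

wavenumber should have units dimensionally equivalent to 1 / m (e.g. 1/m).
The given unit 'Hz' reduces to 1 / s. Of the listed options, that is the dimensionality of frequency.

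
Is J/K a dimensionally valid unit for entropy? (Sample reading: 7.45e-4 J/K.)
Yes

entropy has SI base units: kg * m^2 / (s^2 * K)
J/K reduces to the same SI base units, so it is a valid unit for entropy.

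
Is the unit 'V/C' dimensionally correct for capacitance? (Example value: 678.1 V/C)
No

capacitance has SI base units: A^2 * s^4 / (kg * m^2)
V/C does NOT reduce to A^2 * s^4 / (kg * m^2); a valid unit for capacitance would be e.g. F.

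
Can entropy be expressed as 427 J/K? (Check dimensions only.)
Yes

entropy has SI base units: kg * m^2 / (s^2 * K)
J/K reduces to the same SI base units, so it is a valid unit for entropy.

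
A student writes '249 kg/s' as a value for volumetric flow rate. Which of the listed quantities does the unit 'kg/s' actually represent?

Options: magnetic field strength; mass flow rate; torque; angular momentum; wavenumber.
mass flow rate

volumetric flow rate should have units dimensionally equivalent to m^3 / s (e.g. m³/s).
The given unit 'kg/s' reduces to kg / s. Of the listed options, that is the dimensionality of mass flow rate.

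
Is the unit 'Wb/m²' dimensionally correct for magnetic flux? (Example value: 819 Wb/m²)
No

magnetic flux has SI base units: kg * m^2 / (A * s^2)
Wb/m² does NOT reduce to kg * m^2 / (A * s^2); a valid unit for magnetic flux would be e.g. Wb.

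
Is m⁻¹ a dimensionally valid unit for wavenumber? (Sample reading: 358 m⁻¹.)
Yes

wavenumber has SI base units: 1 / m
m⁻¹ reduces to the same SI base units, so it is a valid unit for wavenumber.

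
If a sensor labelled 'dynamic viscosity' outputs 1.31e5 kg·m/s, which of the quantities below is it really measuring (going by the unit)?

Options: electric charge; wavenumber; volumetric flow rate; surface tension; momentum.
momentum

dynamic viscosity should have units dimensionally equivalent to kg / (m * s) (e.g. Pa·s).
The given unit 'kg·m/s' reduces to kg * m / s. Of the listed options, that is the dimensionality of momentum.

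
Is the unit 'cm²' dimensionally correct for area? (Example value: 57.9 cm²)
Yes

area has SI base units: m^2
cm² reduces to the same SI base units, so it is a valid unit for area.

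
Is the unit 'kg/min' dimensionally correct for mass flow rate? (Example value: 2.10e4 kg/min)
Yes

mass flow rate has SI base units: kg / s
kg/min reduces to the same SI base units, so it is a valid unit for mass flow rate.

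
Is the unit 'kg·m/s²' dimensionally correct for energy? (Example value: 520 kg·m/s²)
No

energy has SI base units: kg * m^2 / s^2
kg·m/s² does NOT reduce to kg * m^2 / s^2; a valid unit for energy would be e.g. J.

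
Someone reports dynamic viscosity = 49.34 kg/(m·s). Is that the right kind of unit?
Yes

dynamic viscosity has SI base units: kg / (m * s)
kg/(m·s) reduces to the same SI base units, so it is a valid unit for dynamic viscosity.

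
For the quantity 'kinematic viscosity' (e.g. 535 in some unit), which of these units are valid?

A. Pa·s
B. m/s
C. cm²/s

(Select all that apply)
C

kinematic viscosity has SI base units: m^2 / s

Checking each option against m^2 / s:
  A. Pa·s: ✗ does not match
  B. m/s: ✗ does not match
  C. cm²/s: ✓ matches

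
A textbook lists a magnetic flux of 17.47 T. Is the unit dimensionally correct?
No

magnetic flux has SI base units: kg * m^2 / (A * s^2)
T does NOT reduce to kg * m^2 / (A * s^2); a valid unit for magnetic flux would be e.g. Wb.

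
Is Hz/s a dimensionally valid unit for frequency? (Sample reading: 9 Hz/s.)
No

frequency has SI base units: 1 / s
Hz/s does NOT reduce to 1 / s; a valid unit for frequency would be e.g. Hz.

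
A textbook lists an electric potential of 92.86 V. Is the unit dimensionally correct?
Yes

electric potential has SI base units: kg * m^2 / (A * s^3)
V reduces to the same SI base units, so it is a valid unit for electric potential.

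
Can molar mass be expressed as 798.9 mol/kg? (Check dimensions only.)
No

molar mass has SI base units: kg / mol
mol/kg does NOT reduce to kg / mol; a valid unit for molar mass would be e.g. kg/mol.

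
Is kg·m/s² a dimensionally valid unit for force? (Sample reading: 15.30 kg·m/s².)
Yes

force has SI base units: kg * m / s^2
kg·m/s² reduces to the same SI base units, so it is a valid unit for force.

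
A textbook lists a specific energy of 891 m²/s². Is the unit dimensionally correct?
Yes

specific energy has SI base units: m^2 / s^2
m²/s² reduces to the same SI base units, so it is a valid unit for specific energy.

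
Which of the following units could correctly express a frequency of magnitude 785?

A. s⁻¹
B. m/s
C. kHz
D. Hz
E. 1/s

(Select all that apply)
A, C, D, E

frequency has SI base units: 1 / s

Checking each option against 1 / s:
  A. s⁻¹: ✓ matches
  B. m/s: ✗ does not match
  C. kHz: ✓ matches
  D. Hz: ✓ matches
  E. 1/s: ✓ matches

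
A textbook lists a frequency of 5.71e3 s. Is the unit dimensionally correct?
No

frequency has SI base units: 1 / s
s does NOT reduce to 1 / s; a valid unit for frequency would be e.g. Hz.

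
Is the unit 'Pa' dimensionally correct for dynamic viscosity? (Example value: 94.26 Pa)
No

dynamic viscosity has SI base units: kg / (m * s)
Pa does NOT reduce to kg / (m * s); a valid unit for dynamic viscosity would be e.g. Pa·s.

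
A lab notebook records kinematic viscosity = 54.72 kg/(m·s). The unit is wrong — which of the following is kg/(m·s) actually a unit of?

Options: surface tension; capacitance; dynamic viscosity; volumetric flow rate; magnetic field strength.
dynamic viscosity

kinematic viscosity should have units dimensionally equivalent to m^2 / s (e.g. m²/s).
The given unit 'kg/(m·s)' reduces to kg / (m * s). Of the listed options, that is the dimensionality of dynamic viscosity.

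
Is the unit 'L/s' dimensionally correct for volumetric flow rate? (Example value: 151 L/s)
Yes

volumetric flow rate has SI base units: m^3 / s
L/s reduces to the same SI base units, so it is a valid unit for volumetric flow rate.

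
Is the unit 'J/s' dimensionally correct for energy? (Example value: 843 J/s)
No

energy has SI base units: kg * m^2 / s^2
J/s does NOT reduce to kg * m^2 / s^2; a valid unit for energy would be e.g. J.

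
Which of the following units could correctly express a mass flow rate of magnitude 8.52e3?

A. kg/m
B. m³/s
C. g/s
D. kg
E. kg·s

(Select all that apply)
C

mass flow rate has SI base units: kg / s

Checking each option against kg / s:
  A. kg/m: ✗ does not match
  B. m³/s: ✗ does not match
  C. g/s: ✓ matches
  D. kg: ✗ does not match
  E. kg·s: ✗ does not match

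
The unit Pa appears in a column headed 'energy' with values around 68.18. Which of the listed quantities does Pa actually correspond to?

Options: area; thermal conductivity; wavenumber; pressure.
pressure

energy should have units dimensionally equivalent to kg * m^2 / s^2 (e.g. J).
The given unit 'Pa' reduces to kg / (m * s^2). Of the listed options, that is the dimensionality of pressure.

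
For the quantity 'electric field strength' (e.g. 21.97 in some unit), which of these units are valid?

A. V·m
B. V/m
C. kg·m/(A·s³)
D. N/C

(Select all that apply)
B, C, D

electric field strength has SI base units: kg * m / (A * s^3)

Checking each option against kg * m / (A * s^3):
  A. V·m: ✗ does not match
  B. V/m: ✓ matches
  C. kg·m/(A·s³): ✓ matches
  D. N/C: ✓ matches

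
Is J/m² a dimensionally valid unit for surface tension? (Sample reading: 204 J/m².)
Yes

surface tension has SI base units: kg / s^2
J/m² reduces to the same SI base units, so it is a valid unit for surface tension.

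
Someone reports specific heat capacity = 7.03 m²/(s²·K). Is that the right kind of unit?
Yes

specific heat capacity has SI base units: m^2 / (s^2 * K)
m²/(s²·K) reduces to the same SI base units, so it is a valid unit for specific heat capacity.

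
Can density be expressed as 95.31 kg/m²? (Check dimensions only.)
No

density has SI base units: kg / m^3
kg/m² does NOT reduce to kg / m^3; a valid unit for density would be e.g. kg/m³.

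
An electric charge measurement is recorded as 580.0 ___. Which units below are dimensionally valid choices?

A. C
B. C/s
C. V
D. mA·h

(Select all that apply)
A, D

electric charge has SI base units: A * s

Checking each option against A * s:
  A. C: ✓ matches
  B. C/s: ✗ does not match
  C. V: ✗ does not match
  D. mA·h: ✓ matches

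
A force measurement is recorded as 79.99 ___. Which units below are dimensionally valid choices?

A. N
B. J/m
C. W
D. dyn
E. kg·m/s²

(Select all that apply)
A, B, D, E

force has SI base units: kg * m / s^2

Checking each option against kg * m / s^2:
  A. N: ✓ matches
  B. J/m: ✓ matches
  C. W: ✗ does not match
  D. dyn: ✓ matches
  E. kg·m/s²: ✓ matches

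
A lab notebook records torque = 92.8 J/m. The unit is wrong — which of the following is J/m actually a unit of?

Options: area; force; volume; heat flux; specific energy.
force

torque should have units dimensionally equivalent to kg * m^2 / s^2 (e.g. N·m).
The given unit 'J/m' reduces to kg * m / s^2. Of the listed options, that is the dimensionality of force.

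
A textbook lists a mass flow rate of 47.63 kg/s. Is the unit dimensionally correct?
Yes

mass flow rate has SI base units: kg / s
kg/s reduces to the same SI base units, so it is a valid unit for mass flow rate.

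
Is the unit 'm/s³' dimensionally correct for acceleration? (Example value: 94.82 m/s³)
No

acceleration has SI base units: m / s^2
m/s³ does NOT reduce to m / s^2; a valid unit for acceleration would be e.g. m/s².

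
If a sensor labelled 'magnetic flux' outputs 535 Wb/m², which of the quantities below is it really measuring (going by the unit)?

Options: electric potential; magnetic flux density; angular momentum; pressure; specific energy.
magnetic flux density

magnetic flux should have units dimensionally equivalent to kg * m^2 / (A * s^2) (e.g. Wb).
The given unit 'Wb/m²' reduces to kg / (A * s^2). Of the listed options, that is the dimensionality of magnetic flux density.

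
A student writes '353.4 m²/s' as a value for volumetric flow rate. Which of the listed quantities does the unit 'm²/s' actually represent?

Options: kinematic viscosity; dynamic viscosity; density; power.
kinematic viscosity

volumetric flow rate should have units dimensionally equivalent to m^3 / s (e.g. m³/s).
The given unit 'm²/s' reduces to m^2 / s. Of the listed options, that is the dimensionality of kinematic viscosity.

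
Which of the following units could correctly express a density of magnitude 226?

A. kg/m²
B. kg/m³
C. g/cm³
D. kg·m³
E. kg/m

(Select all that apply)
B, C

density has SI base units: kg / m^3

Checking each option against kg / m^3:
  A. kg/m²: ✗ does not match
  B. kg/m³: ✓ matches
  C. g/cm³: ✓ matches
  D. kg·m³: ✗ does not match
  E. kg/m: ✗ does not match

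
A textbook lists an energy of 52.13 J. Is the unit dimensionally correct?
Yes

energy has SI base units: kg * m^2 / s^2
J reduces to the same SI base units, so it is a valid unit for energy.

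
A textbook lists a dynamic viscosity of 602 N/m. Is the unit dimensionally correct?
No

dynamic viscosity has SI base units: kg / (m * s)
N/m does NOT reduce to kg / (m * s); a valid unit for dynamic viscosity would be e.g. Pa·s.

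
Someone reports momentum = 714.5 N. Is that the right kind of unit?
No

momentum has SI base units: kg * m / s
N does NOT reduce to kg * m / s; a valid unit for momentum would be e.g. kg·m/s.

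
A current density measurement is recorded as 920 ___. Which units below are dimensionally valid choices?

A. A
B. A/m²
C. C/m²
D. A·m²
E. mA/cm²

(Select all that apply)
B, E

current density has SI base units: A / m^2

Checking each option against A / m^2:
  A. A: ✗ does not match
  B. A/m²: ✓ matches
  C. C/m²: ✗ does not match
  D. A·m²: ✗ does not match
  E. mA/cm²: ✓ matches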